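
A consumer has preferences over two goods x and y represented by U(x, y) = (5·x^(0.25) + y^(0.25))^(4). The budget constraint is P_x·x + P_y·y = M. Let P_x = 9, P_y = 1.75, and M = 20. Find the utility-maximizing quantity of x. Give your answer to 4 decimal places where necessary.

x* = 1.8489

From the CES first-order condition, 5·(y/x)^(0.75) = P_x/P_y.
Hence y/x = ((1/5)·P_x/P_y)^(1/(0.75)), i.e. raised to the 4/3 power.
With the ratio pinned down, the budget gives x* = M/(P_x + P_y·(y/x)) and y* = (y/x)·x*.
Numerically y/x = 1.038276, so x* = 20/(9 + 1.75·1.038276) = 1.8489.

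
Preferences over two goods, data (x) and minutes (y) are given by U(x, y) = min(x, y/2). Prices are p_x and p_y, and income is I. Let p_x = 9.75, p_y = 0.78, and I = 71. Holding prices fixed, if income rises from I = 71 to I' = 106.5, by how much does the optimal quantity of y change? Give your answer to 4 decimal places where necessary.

Leontief preferences: the optimum is at the kink where x/1 = y/2, i.e. y = 2·x.
Budget: p_x·x + p_y·2·x = I, so (p_x + 2·p_y)·x = I.
Demand: x*(p_x,p_y,I) = I/(p_x + 2·p_y), y* = 2·I/(p_x + 2·p_y).
Here 9.75 + 2·0.78 = 11.31, giving y* = 12.5553.
At I' = 106.5: y* = 18.8329. Change: 18.8329 − 12.5553 = 6.2776.

Δy* = 6.2776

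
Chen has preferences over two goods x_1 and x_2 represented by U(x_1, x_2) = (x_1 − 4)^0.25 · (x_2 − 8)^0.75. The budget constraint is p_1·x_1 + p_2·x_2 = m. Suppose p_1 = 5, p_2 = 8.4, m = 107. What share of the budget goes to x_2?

share on x_2 = 0.7668

Discretionary income = 107 − 4·5 − 8·8.4 = 19.8; x_1* = 4 + 0.25·19.8/5 = 4.99; x_2* = 8 + 0.75·19.8/8.4 = 9.7679.
Expenditure on x_2: 8.4·9.7679 = 82.05; share = 0.7668.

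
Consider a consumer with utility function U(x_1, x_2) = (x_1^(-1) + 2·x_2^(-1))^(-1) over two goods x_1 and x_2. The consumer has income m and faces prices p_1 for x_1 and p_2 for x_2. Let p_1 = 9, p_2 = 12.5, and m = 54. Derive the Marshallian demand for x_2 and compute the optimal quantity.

x_2* = 2.7

From the CES first-order condition, (1/2)·(x_2/x_1)^(2) = p_1/p_2.
Hence x_2/x_1 = (2·p_1/p_2)^(1/(2)), i.e. raised to the 0.5 power.
Substitute x_2 = (x_2/x_1)·x_1 into the budget: x_1* = m/(p_1 + p_2·(x_2/x_1)).
Numerically x_2/x_1 = 1.2, so x_1* = 54/(9 + 12.5·1.2) = 2.25 and x_2* = 1.2·2.25 = 2.7.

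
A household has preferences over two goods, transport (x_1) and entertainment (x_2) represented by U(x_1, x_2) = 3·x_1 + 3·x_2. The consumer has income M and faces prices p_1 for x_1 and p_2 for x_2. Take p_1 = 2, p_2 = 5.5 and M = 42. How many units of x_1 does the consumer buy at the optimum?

x_1* = 21

Perfect substitutes: compare marginal utility per dollar. 3/p_1 vs 3/p_2 → 1.5 vs 0.5455.
x_1 gives more utility per dollar, so spend all income on x_1: x_1* = M/p_1, x_2* = 0.
Numerically: x_1* = 21, x_2* = 0.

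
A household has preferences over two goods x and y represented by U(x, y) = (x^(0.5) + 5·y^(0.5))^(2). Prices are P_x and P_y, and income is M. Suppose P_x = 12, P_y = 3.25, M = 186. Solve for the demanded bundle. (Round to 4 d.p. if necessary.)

x* = 0.1661, y* = 56.6174

MU_x ∝ x^(-0.5), MU_y ∝ 5·y^(-0.5), so MRS = (1/5)·(y/x)^(0.5) = P_x/P_y.
Hence y/x = (5·P_x/P_y)^(1/(0.5)), i.e. raised to the 2 power.
Substitute y = (y/x)·x into the budget: x* = M/(P_x + P_y·(y/x)).
Numerically y/x = 340.828402, so x* = 186/(12 + 3.25·340.828402) = 0.1661 and y* = 340.828402·0.1661 = 56.6174.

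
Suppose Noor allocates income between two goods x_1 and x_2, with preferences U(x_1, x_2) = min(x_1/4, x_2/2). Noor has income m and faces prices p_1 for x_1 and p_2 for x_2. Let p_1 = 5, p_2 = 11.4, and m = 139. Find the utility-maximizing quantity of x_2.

With perfect complements, no substitution: consume in ratio x_1:x_2 = 4:2.
Budget: p_1·x_1 + p_2·(1/2)·x_1 = m, so (4·p_1 + 2·p_2)·x_1 = 4·m.
Demand: x_1*(p_1,p_2,m) = 4·m/(4·p_1 + 2·p_2), x_2* = 2·m/(4·p_1 + 2·p_2).
Here 4·5 + 2·11.4 = 42.8, giving x_2* = 6.4953.

x_2* = 6.4953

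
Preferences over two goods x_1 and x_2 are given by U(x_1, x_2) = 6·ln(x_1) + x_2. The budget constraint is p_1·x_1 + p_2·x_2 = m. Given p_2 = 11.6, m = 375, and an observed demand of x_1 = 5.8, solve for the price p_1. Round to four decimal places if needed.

Set MRS = p_1/p_2: (6/x_1)/1 = p_1/p_2.
So x_1*(p_1,p_2) = 6·p_2/p_1, independent of income; and x_2* = (m − 6·p_2)/p_2.
Set x_1* = 5.8 in the demand function and solve for p_1: p_1 = 12.

p_1 = 12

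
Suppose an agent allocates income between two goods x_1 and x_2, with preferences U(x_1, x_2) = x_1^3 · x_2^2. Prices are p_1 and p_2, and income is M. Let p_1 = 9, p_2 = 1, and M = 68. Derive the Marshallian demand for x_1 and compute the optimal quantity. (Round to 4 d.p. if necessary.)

x_1* = 4.5333

Demand: x_1*(p_1,p_2,M) = 0.6·M/p_1 and x_2* = 0.4·M/p_2.
At p_1=9, p_2=1, M=68: x_1* = 0.6·68/9 = 4.5333.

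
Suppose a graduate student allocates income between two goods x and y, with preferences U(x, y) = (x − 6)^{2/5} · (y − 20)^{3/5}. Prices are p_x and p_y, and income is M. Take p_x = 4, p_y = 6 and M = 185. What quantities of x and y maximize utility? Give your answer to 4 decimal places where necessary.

x* = 10.1, y* = 24.1

Let x' = x−6, y' = y−20. MRS = (2/3)·y'/x' = p_x/p_y.
Substituting into the budget: x* = 6 + 0.4·(M − 6·p_x − 20·p_y)/p_x, and y* = 20 + 0.6·(…)/p_y.
Discretionary income = 185 − 6·4 − 20·6 = 41; x* = 6 + 0.4·41/4 = 10.1; y* = 20 + 0.6·41/6 = 24.1.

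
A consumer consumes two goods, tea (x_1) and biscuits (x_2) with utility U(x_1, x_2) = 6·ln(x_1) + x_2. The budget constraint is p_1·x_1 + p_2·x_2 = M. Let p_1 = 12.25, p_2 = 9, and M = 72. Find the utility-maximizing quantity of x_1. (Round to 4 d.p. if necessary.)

x_1* = 4.4082

Set MRS = p_1/p_2: (6/x_1)/1 = p_1/p_2.
So x_1*(p_1,p_2) = 6·p_2/p_1, independent of income; and x_2* = (M − 6·p_2)/p_2.
At the given prices: x_1* = 6·9/12.25 = 4.4082.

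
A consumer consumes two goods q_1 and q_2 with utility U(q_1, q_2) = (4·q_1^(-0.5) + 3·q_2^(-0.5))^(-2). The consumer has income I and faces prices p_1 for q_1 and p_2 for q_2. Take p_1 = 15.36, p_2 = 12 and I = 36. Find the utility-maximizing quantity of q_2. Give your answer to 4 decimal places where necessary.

From the CES first-order condition, (4/3)·(q_2/q_1)^(1.5) = p_1/p_2.
Hence q_2/q_1 = ((3/4)·p_1/p_2)^(1/(1.5)), i.e. raised to the 2/3 power.
With the ratio pinned down, the budget gives q_1* = I/(p_1 + p_2·(q_2/q_1)) and q_2* = (q_2/q_1)·q_1*.
Numerically q_2/q_1 = 0.973152, so q_1* = 36/(15.36 + 12·0.973152) = 1.3315 and q_2* = 0.973152·1.3315 = 1.2957.

q_2* = 1.2957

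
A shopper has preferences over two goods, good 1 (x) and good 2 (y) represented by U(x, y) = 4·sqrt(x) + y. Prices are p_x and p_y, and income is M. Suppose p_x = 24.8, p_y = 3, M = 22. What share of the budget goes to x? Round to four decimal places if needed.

share on x = 0.066

Plugging in: x* = (2·3/24.8)² = 0.0585, y* = 6.8495.
Expenditure on x: 24.8·0.0585 = 1.4516; share = 0.066.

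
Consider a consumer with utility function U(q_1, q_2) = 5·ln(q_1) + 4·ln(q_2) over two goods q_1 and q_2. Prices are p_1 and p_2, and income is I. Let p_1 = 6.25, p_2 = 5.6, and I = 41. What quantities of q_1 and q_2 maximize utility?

Tangency: MRS = (5/4)·q_2/q_1 = p_1/p_2.
Rearranging, p_2·q_2 = (4/5)·p_1·q_1. Substituting into the budget gives p_1·q_1·(1 + (4/5)) = I.
Demand: q_1*(p_1,p_2,I) = 5/9·I/p_1 and q_2* = 4/9·I/p_2.
At p_1=6.25, p_2=5.6, I=41: q_1* = 5/9·41/6.25 = 3.6444, q_2* = 3.254.

q_1* = 3.6444, q_2* = 3.254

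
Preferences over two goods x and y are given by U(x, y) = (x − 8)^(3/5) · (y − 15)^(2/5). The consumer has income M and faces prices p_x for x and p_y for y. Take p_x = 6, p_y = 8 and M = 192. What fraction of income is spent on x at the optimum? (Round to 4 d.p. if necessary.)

Let x' = x−8, y' = y−15. MRS = (3/2)·y'/x' = p_x/p_y.
After buying the subsistence bundle (8, 15), a share 0.6 of the remaining income goes to x: x* = 8 + 0.6·(M − 8p_x − 15p_y)/p_x.
Discretionary income = 192 − 8·6 − 15·8 = 24; x* = 8 + 0.6·24/6 = 10.4; y* = 15 + 0.4·24/8 = 16.2.
Expenditure on x: 6·10.4 = 62.4; share = 0.325.

share on x = 0.325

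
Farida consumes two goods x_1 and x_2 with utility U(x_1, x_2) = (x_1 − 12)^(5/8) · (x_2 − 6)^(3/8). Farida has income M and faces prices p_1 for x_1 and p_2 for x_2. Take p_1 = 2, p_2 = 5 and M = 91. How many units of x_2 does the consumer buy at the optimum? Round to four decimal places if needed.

x_2* = 8.775

This is Cobb-Douglas in (x_1−12, x_2−6): tangency gives 0.625·p_2·(x_2−6) = 0.375·p_1·(x_1−12).
Substituting into the budget: x_1* = 12 + 0.625·(M − 12·p_1 − 6·p_2)/p_1, and x_2* = 6 + 0.375·(…)/p_2.
Discretionary income = 91 − 12·2 − 6·5 = 37; x_2* = 6 + 0.375·37/5 = 8.775.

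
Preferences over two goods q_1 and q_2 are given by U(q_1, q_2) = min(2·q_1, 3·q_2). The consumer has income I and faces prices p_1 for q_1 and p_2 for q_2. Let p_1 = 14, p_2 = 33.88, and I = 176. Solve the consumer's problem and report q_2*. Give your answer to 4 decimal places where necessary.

Demand: q_1*(p_1,p_2,I) = 3·I/(3·p_1 + 2·p_2), q_2* = 2·I/(3·p_1 + 2·p_2).
Here 3·14 + 2·33.88 = 109.76, giving q_2* = 3.207.

q_2* = 3.207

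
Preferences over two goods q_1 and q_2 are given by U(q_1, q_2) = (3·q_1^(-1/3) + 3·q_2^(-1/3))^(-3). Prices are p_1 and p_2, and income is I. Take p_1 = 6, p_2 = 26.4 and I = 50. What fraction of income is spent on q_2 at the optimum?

Substitute q_2 = (q_2/q_1)·q_1 into the budget: q_1* = I/(p_1 + p_2·(q_2/q_1)).
Numerically q_2/q_1 = 0.329163, so q_1* = 50/(6 + 26.4·0.329163) = 3.4037 and q_2* = 0.329163·3.4037 = 1.1204.
Expenditure on q_2: 26.4·1.1204 = 29.5778; share = 0.5916.

share on q_2 = 0.5916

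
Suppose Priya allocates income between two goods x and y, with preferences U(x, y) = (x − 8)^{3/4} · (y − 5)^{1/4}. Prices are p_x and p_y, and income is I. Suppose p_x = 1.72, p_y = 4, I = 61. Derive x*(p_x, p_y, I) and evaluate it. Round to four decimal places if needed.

x* = 19.8779

MRS = 3·(y−5)/(x−8). Tangency with p_x/p_y gives y−5 = (1/3)·(p_x/p_y)·(x−8).
Substituting into the budget: x* = 8 + 0.75·(I − 8·p_x − 5·p_y)/p_x, and y* = 5 + 0.25·(…)/p_y.
Discretionary income = 61 − 8·1.72 − 5·4 = 27.24; x* = 8 + 0.75·27.24/1.72 = 19.8779.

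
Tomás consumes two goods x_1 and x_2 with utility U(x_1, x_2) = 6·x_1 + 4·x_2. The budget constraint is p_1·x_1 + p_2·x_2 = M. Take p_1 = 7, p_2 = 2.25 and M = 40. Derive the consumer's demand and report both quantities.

Perfect substitutes: compare marginal utility per dollar. 6/p_1 vs 4/p_2 → 0.8571 vs 1.7778.
x_2 gives more utility per dollar, so spend all income on x_2: x_2* = M/p_2, x_1* = 0.
Numerically: x_1* = 0, x_2* = 17.7778.

x_1* = 0, x_2* = 17.7778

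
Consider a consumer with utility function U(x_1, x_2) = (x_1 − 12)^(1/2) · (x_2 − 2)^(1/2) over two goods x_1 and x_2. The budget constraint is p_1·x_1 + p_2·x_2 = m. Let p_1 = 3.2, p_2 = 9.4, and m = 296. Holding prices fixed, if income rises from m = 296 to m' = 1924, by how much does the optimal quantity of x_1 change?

MRS = (x_2−2)/(x_1−12). Tangency with p_1/p_2 gives x_2−2 = (p_1/p_2)·(x_1−12).
Substituting into the budget: x_1* = 12 + 0.5·(m − 12·p_1 − 2·p_2)/p_1, and x_2* = 2 + 0.5·(…)/p_2.
Discretionary income = 296 − 12·3.2 − 2·9.4 = 238.8; x_1* = 12 + 0.5·238.8/3.2 = 49.3125.
At m' = 1924: x_1* = 303.6875. Change: 303.6875 − 49.3125 = 254.375.

Δx_1* = 254.375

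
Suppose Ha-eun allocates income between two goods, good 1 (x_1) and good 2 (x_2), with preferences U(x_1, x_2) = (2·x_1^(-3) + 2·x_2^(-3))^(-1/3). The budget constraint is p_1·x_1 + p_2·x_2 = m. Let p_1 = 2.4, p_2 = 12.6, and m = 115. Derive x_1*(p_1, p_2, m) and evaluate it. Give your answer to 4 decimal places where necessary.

MRS = MU_x_1/MU_x_2 = (x_2/x_1)^(4). Set equal to p_1/p_2.
Hence x_2/x_1 = (p_1/p_2)^(1/(4)), i.e. raised to the 0.25 power.
Substitute x_2 = (x_2/x_1)·x_1 into the budget: x_1* = m/(p_1 + p_2·(x_2/x_1)).
Numerically x_2/x_1 = 0.660633, so x_1* = 115/(2.4 + 12.6·0.660633) = 10.7236.

x_1* = 10.7236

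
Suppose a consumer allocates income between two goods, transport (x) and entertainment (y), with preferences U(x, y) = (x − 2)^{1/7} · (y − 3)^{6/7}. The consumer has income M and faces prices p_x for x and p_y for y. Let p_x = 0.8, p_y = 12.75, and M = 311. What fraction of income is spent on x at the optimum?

This is Cobb-Douglas in (x−2, y−3): tangency gives 1/7·p_y·(y−3) = 6/7·p_x·(x−2).
Substituting into the budget: x* = 2 + 1/7·(M − 2·p_x − 3·p_y)/p_x, and y* = 3 + 6/7·(…)/p_y.
Discretionary income = 311 − 2·0.8 − 3·12.75 = 271.15; x* = 2 + 1/7·271.15/0.8 = 50.4196; y* = 3 + 6/7·271.15/12.75 = 21.2286.
Expenditure on x: 0.8·50.4196 = 40.3357; share = 0.1297.

share on x = 0.1297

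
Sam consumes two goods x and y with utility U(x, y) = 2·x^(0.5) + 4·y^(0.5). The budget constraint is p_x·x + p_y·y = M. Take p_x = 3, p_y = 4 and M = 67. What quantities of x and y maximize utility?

MU_x ∝ 2·x^(-0.5), MU_y ∝ 4·y^(-0.5), so MRS = (1/2)·(y/x)^(0.5) = p_x/p_y.
Solve for the ratio: y/x = [2·p_x/p_y]^(2).
Substitute y = (y/x)·x into the budget: x* = M/(p_x + p_y·(y/x)).
Numerically y/x = 2.25, so x* = 67/(3 + 4·2.25) = 5.5833 and y* = 2.25·5.5833 = 12.5625.

x* = 5.5833, y* = 12.5625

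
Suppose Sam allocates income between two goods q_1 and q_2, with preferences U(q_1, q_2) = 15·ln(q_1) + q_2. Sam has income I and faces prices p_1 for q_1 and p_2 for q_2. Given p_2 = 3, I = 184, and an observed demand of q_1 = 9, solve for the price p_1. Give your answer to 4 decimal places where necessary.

p_1 = 5

Set MRS = p_1/p_2: (15/q_1)/1 = p_1/p_2.
So q_1*(p_1,p_2) = 15·p_2/p_1, independent of income; and q_2* = (I − 15·p_2)/p_2.
Set q_1* = 9 in the demand function and solve for p_1: p_1 = 5.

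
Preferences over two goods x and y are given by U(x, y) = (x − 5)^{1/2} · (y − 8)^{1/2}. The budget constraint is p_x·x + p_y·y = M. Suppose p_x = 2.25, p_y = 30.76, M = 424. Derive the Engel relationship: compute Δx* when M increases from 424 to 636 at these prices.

Substituting into the budget: x* = 5 + 0.5·(M − 5·p_x − 8·p_y)/p_x, and y* = 8 + 0.5·(…)/p_y.
Discretionary income = 424 − 5·2.25 − 8·30.76 = 166.67; x* = 5 + 0.5·166.67/2.25 = 42.0378.
At M' = 636: x* = 89.1489. Change: 89.1489 − 42.0378 = 47.1111.

Δx* = 47.1111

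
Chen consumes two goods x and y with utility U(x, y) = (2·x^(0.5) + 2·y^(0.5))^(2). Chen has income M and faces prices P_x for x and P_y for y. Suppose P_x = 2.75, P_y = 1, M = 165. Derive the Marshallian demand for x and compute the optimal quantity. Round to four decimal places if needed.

From the CES first-order condition, (y/x)^(0.5) = P_x/P_y.
Hence y/x = (P_x/P_y)^(1/(0.5)), i.e. raised to the 2 power.
Substitute y = (y/x)·x into the budget: x* = M/(P_x + P_y·(y/x)).
Numerically y/x = 7.5625, so x* = 165/(2.75 + 1·7.5625) = 16.

x* = 16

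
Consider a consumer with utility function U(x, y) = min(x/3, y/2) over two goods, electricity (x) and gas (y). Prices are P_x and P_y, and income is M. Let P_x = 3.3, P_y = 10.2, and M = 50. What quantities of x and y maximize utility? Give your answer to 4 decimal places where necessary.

Demand: x*(P_x,P_y,M) = 3·M/(3·P_x + 2·P_y), y* = 2·M/(3·P_x + 2·P_y).
Here 3·3.3 + 2·10.2 = 30.3, giving x* = 4.9505 and y* = 3.3003.

x* = 4.9505, y* = 3.3003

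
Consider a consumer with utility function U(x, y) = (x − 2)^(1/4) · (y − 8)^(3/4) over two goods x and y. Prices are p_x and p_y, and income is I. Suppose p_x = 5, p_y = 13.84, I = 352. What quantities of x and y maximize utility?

MRS = (1/3)·(y−8)/(x−2). Tangency with p_x/p_y gives y−8 = 3·(p_x/p_y)·(x−2).
Substituting into the budget: x* = 2 + 0.25·(I − 2·p_x − 8·p_y)/p_x, and y* = 8 + 0.75·(…)/p_y.
Discretionary income = 352 − 2·5 − 8·13.84 = 231.28; x* = 2 + 0.25·231.28/5 = 13.564; y* = 8 + 0.75·231.28/13.84 = 20.5332.

x* = 13.564, y* = 20.5332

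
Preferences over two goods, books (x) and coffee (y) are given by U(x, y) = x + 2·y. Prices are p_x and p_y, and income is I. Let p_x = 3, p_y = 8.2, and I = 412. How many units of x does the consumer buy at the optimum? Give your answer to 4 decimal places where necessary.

x* = 137.3333

Linear utility — the consumer picks whichever good has higher MU/price: 1/3 = 0.3333 vs 2/8.2 = 0.2439.
x gives more utility per dollar, so spend all income on x: x* = I/p_x, y* = 0.
Numerically: x* = 137.3333, y* = 0.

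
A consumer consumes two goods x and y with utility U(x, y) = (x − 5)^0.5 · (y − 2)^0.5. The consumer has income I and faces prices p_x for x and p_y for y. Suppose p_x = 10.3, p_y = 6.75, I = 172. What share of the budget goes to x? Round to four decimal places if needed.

This is Cobb-Douglas in (x−5, y−2): tangency gives 0.5·p_y·(y−2) = 0.5·p_x·(x−5).
Substituting into the budget: x* = 5 + 0.5·(I − 5·p_x − 2·p_y)/p_x, and y* = 2 + 0.5·(…)/p_y.
Discretionary income = 172 − 5·10.3 − 2·6.75 = 107; x* = 5 + 0.5·107/10.3 = 10.1942; y* = 2 + 0.5·107/6.75 = 9.9259.
Expenditure on x: 10.3·10.1942 = 105; share = 0.6105.

share on x = 0.6105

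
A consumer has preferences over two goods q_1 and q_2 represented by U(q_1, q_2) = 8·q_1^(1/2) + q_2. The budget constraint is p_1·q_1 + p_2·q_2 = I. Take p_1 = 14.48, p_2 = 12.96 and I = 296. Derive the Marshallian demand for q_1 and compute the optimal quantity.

Set MRS = p_1/p_2: 4·q_1^(−1/2) = p_1/p_2.
Thus q_1* = (4·p_2/p_1)² — independent of I — with the rest of income spent on q_2.
Plugging in: q_1* = (4·12.96/14.48)² = 12.8172.

q_1* = 12.8172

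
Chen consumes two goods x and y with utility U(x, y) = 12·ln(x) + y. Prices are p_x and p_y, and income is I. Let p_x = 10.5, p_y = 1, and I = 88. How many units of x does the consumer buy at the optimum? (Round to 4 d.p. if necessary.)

x* = 1.1429

MU_x = 12/x, MU_y = 1. Tangency: 12/x = p_x/p_y.
So x*(p_x,p_y) = 12·p_y/p_x, independent of income; and y* = (I − 12·p_y)/p_y.
At the given prices: x* = 12·1/10.5 = 1.1429.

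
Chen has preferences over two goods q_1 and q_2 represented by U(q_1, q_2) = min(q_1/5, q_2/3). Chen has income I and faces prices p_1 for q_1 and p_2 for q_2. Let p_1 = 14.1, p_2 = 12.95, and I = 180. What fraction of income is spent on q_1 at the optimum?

With perfect complements, no substitution: consume in ratio q_1:q_2 = 5:3.
Budget: p_1·q_1 + p_2·(3/5)·q_1 = I, so (5·p_1 + 3·p_2)·q_1 = 5·I.
Demand: q_1*(p_1,p_2,I) = 5·I/(5·p_1 + 3·p_2), q_2* = 3·I/(5·p_1 + 3·p_2).
Here 5·14.1 + 3·12.95 = 109.35, giving q_1* = 8.2305 and q_2* = 4.9383.
Expenditure on q_1: 14.1·8.2305 = 116.0494; share = 0.6447.

share on q_1 = 0.6447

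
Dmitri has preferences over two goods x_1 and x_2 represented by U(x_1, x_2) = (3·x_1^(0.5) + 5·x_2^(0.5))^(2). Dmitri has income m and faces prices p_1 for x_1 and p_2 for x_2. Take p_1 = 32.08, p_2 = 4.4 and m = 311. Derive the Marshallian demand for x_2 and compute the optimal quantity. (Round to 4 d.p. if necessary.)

MRS = MU_x_1/MU_x_2 = (3/5)·(x_2/x_1)^(0.5). Set equal to p_1/p_2.
Hence x_2/x_1 = ((5/3)·p_1/p_2)^(1/(0.5)), i.e. raised to the 2 power.
With the ratio pinned down, the budget gives x_1* = m/(p_1 + p_2·(x_2/x_1)) and x_2* = (x_2/x_1)·x_1*.
Numerically x_2/x_1 = 147.65932, so x_1* = 311/(32.08 + 4.4·147.65932) = 0.4562 and x_2* = 147.65932·0.4562 = 67.356.

x_2* = 67.356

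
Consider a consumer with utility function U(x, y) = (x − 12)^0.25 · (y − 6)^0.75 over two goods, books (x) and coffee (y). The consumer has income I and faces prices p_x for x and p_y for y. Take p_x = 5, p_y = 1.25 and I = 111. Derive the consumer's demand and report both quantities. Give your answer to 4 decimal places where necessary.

Substituting into the budget: x* = 12 + 0.25·(I − 12·p_x − 6·p_y)/p_x, and y* = 6 + 0.75·(…)/p_y.
Discretionary income = 111 − 12·5 − 6·1.25 = 43.5; x* = 12 + 0.25·43.5/5 = 14.175; y* = 6 + 0.75·43.5/1.25 = 32.1.

x* = 14.175, y* = 32.1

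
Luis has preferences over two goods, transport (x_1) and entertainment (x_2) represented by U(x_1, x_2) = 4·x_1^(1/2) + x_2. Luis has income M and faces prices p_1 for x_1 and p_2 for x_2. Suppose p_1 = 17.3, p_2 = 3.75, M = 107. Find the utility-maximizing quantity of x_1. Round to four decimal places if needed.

x_1* = 0.1879

Utility is quasi-linear in x_2; the FOC for x_1 is 2/√x_1 = p_1/p_2.
Solve: √x_1 = 2·p_2/p_1, so x_1*(p_1,p_2) = (2·p_2/p_1)², and x_2* = (M − p_1·x_1*)/p_2.
Plugging in: x_1* = (2·3.75/17.3)² = 0.1879.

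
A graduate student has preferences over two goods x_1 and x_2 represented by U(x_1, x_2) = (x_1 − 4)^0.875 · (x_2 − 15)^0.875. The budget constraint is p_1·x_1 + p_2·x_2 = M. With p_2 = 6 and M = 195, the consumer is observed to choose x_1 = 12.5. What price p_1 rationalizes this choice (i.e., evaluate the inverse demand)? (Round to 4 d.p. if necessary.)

p_1 = 5

MRS = (x_2−15)/(x_1−4). Tangency with p_1/p_2 gives x_2−15 = (p_1/p_2)·(x_1−4).
After buying the subsistence bundle (4, 15), a share 0.5 of the remaining income goes to x_1: x_1* = 4 + 0.5·(M − 4p_1 − 15p_2)/p_1.
Set x_1* = 12.5 in the demand function and solve for p_1: p_1 = 5.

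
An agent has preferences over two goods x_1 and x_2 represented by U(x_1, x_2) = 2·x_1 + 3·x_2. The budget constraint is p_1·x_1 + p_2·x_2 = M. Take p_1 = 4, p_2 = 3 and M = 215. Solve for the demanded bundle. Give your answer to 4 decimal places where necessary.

x_1* = 0, x_2* = 71.6667

Perfect substitutes: compare marginal utility per dollar. 2/p_1 vs 3/p_2 → 0.5 vs 1.
x_2 gives more utility per dollar, so spend all income on x_2: x_2* = M/p_2, x_1* = 0.
Numerically: x_1* = 0, x_2* = 71.6667.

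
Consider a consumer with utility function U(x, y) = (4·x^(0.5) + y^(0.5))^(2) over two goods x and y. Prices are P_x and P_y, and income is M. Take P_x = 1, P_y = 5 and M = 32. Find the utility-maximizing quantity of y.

Substitute y = (y/x)·x into the budget: x* = M/(P_x + P_y·(y/x)).
Numerically y/x = 0.0025, so x* = 32/(1 + 5·0.0025) = 31.6049 and y* = 0.0025·31.6049 = 0.079.

y* = 0.079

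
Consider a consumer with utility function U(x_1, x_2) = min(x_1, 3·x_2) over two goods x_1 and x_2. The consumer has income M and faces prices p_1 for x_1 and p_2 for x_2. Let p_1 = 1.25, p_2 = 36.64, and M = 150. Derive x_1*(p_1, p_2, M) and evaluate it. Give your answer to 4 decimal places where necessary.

With perfect complements, no substitution: consume in ratio x_1:x_2 = 3:1.
Budget: p_1·x_1 + p_2·(1/3)·x_1 = M, so (3·p_1 + p_2)·x_1 = 3·M.
Demand: x_1*(p_1,p_2,M) = 3·M/(3·p_1 + p_2), x_2* = M/(3·p_1 + p_2).
Here 3·1.25 + 36.64 = 40.39, giving x_1* = 11.1414.

x_1* = 11.1414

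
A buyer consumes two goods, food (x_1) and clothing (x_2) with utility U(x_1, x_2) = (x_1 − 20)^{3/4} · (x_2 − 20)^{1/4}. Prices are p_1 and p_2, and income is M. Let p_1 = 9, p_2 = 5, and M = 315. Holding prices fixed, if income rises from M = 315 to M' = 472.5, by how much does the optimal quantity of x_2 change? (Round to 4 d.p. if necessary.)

Δx_2* = 7.875

Let x_1' = x_1−20, x_2' = x_2−20. MRS = 3·x_2'/x_1' = p_1/p_2.
After buying the subsistence bundle (20, 20), a share 0.75 of the remaining income goes to x_1: x_1* = 20 + 0.75·(M − 20p_1 − 20p_2)/p_1.
Discretionary income = 315 − 20·9 − 20·5 = 35; x_2* = 20 + 0.25·35/5 = 21.75.
At M' = 472.5: x_2* = 29.625. Change: 29.625 − 21.75 = 7.875.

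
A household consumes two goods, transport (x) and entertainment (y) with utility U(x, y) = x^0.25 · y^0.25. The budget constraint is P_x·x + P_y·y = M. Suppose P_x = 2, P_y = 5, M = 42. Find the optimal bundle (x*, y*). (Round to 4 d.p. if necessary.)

MU_x/MU_y = (0.25·y)/(0.25·x); tangency sets this equal to P_x/P_y.
So 0.25·P_y·y = 0.25·P_x·x; combined with the budget, a share 0.5 of income goes to x.
Demand: x*(P_x,P_y,M) = 0.5·M/P_x and y* = 0.5·M/P_y.
At P_x=2, P_y=5, M=42: x* = 0.5·42/2 = 10.5, y* = 4.2.

x* = 10.5, y* = 4.2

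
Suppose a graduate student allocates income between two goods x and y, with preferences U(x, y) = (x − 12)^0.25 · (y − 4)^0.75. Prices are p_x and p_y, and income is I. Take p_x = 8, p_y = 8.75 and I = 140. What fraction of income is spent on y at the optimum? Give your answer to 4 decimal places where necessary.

share on y = 0.2982

Substituting into the budget: x* = 12 + 0.25·(I − 12·p_x − 4·p_y)/p_x, and y* = 4 + 0.75·(…)/p_y.
Discretionary income = 140 − 12·8 − 4·8.75 = 9; x* = 12 + 0.25·9/8 = 12.2812; y* = 4 + 0.75·9/8.75 = 4.7714.
Expenditure on y: 8.75·4.7714 = 41.75; share = 0.2982.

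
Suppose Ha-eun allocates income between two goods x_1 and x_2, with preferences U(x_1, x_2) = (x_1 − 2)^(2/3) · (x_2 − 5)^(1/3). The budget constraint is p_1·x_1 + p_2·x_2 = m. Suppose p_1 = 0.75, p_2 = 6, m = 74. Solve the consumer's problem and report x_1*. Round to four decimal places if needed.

Let x_1' = x_1−2, x_2' = x_2−5. MRS = 2·x_2'/x_1' = p_1/p_2.
Substituting into the budget: x_1* = 2 + 2/3·(m − 2·p_1 − 5·p_2)/p_1, and x_2* = 5 + 1/3·(…)/p_2.
Discretionary income = 74 − 2·0.75 − 5·6 = 42.5; x_1* = 2 + 2/3·42.5/0.75 = 39.7778.

x_1* = 39.7778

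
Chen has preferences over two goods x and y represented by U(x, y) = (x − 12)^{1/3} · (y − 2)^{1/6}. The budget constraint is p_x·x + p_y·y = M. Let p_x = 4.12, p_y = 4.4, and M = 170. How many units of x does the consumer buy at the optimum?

x* = 30.0841

Let x' = x−12, y' = y−2. MRS = 2·y'/x' = p_x/p_y.
Substituting into the budget: x* = 12 + 2/3·(M − 12·p_x − 2·p_y)/p_x, and y* = 2 + 1/3·(…)/p_y.
Discretionary income = 170 − 12·4.12 − 2·4.4 = 111.76; x* = 12 + 2/3·111.76/4.12 = 30.0841.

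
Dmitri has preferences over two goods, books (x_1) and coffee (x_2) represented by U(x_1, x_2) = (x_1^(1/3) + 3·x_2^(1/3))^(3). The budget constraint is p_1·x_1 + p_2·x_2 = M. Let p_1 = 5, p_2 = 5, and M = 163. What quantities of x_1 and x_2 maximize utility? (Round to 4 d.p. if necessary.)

x_1* = 5.2613, x_2* = 27.3387

Numerically x_2/x_1 = 5.196152, so x_1* = 163/(5 + 5·5.196152) = 5.2613 and x_2* = 5.196152·5.2613 = 27.3387.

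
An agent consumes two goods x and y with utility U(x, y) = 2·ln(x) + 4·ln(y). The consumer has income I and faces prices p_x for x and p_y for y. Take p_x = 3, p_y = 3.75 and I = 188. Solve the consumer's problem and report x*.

x* = 20.8889

MU_x/MU_y = (2·y)/(4·x); tangency sets this equal to p_x/p_y.
So 2·p_y·y = 4·p_x·x; combined with the budget, a share 1/3 of income goes to x.
Demand: x*(p_x,p_y,I) = 1/3·I/p_x and y* = 2/3·I/p_y.
At p_x=3, p_y=3.75, I=188: x* = 1/3·188/3 = 20.8889.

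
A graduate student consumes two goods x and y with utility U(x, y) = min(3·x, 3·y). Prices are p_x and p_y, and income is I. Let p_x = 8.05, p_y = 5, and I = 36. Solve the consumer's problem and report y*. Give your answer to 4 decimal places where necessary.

Demand: x*(p_x,p_y,I) = 3·I/(3·p_x + 3·p_y), y* = 3·I/(3·p_x + 3·p_y).
Here 3·8.05 + 3·5 = 39.15, giving y* = 2.7586.

y* = 2.7586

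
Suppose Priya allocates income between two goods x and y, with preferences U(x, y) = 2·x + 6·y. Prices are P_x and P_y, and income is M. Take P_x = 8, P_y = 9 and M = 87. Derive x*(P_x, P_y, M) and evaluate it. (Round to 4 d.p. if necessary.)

x* = 0

Perfect substitutes: compare marginal utility per dollar. 2/P_x vs 6/P_y → 0.25 vs 0.6667.
y gives more utility per dollar, so spend all income on y: y* = M/P_y, x* = 0.
Numerically: x* = 0, y* = 9.6667.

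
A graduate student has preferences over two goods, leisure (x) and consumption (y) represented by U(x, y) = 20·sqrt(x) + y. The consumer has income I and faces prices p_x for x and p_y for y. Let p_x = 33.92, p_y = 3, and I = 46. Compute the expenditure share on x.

share on x = 0.5768

Set MRS = p_x/p_y: 10·x^(−1/2) = p_x/p_y.
Thus x* = (10·p_y/p_x)² — independent of I — with the rest of income spent on y.
Plugging in: x* = (10·3/33.92)² = 0.7822, y* = 6.489.
Expenditure on x: 33.92·0.7822 = 26.533; share = 0.5768.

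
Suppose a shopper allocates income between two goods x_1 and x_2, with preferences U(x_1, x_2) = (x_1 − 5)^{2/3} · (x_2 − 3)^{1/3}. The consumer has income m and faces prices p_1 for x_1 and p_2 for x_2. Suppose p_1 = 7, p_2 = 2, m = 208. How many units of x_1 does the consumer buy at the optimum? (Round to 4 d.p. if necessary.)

Let x_1' = x_1−5, x_2' = x_2−3. MRS = 2·x_2'/x_1' = p_1/p_2.
Substituting into the budget: x_1* = 5 + 2/3·(m − 5·p_1 − 3·p_2)/p_1, and x_2* = 3 + 1/3·(…)/p_2.
Discretionary income = 208 − 5·7 − 3·2 = 167; x_1* = 5 + 2/3·167/7 = 20.9048.

x_1* = 20.9048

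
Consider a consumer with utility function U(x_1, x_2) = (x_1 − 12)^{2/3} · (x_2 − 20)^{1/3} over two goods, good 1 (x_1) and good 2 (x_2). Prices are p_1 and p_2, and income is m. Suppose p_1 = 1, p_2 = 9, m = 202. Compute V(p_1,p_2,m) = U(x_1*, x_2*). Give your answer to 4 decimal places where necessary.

Discretionary income = 202 − 12·1 − 20·9 = 10; x_1* = 12 + 2/3·10/1 = 18.6667; x_2* = 20 + 1/3·10/9 = 20.3704.
Utility at the optimum: U(18.6667, 20.3704) = 2.5438.

V = 2.5438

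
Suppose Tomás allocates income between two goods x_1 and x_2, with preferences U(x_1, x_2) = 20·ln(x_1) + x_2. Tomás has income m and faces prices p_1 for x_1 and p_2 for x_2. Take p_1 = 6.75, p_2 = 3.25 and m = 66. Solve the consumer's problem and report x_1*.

x_1* = 9.6296

MU_x_1 = 20/x_1, MU_x_2 = 1. Tangency: 20/x_1 = p_1/p_2.
So x_1*(p_1,p_2) = 20·p_2/p_1, independent of income; and x_2* = (m − 20·p_2)/p_2.
At the given prices: x_1* = 20·3.25/6.75 = 9.6296.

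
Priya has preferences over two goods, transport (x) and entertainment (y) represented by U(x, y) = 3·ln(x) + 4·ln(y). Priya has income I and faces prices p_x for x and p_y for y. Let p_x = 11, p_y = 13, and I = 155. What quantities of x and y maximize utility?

x* = 6.039, y* = 6.8132

Demand: x*(p_x,p_y,I) = 3/7·I/p_x and y* = 4/7·I/p_y.
At p_x=11, p_y=13, I=155: x* = 3/7·155/11 = 6.039, y* = 6.8132.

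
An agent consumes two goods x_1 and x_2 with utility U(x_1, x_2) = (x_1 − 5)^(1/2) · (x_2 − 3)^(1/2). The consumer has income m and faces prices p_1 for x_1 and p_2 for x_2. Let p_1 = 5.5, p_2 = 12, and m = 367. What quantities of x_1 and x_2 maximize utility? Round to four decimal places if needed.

x_1* = 32.5909, x_2* = 15.6458

Let x_1' = x_1−5, x_2' = x_2−3. MRS = x_2'/x_1' = p_1/p_2.
Substituting into the budget: x_1* = 5 + 0.5·(m − 5·p_1 − 3·p_2)/p_1, and x_2* = 3 + 0.5·(…)/p_2.
Discretionary income = 367 − 5·5.5 − 3·12 = 303.5; x_1* = 5 + 0.5·303.5/5.5 = 32.5909; x_2* = 3 + 0.5·303.5/12 = 15.6458.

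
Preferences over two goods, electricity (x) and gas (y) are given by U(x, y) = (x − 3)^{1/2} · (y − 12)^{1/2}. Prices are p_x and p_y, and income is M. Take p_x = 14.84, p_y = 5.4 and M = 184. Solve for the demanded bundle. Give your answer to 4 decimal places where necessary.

x* = 5.5162, y* = 18.9148

After buying the subsistence bundle (3, 12), a share 0.5 of the remaining income goes to x: x* = 3 + 0.5·(M − 3p_x − 12p_y)/p_x.
Discretionary income = 184 − 3·14.84 − 12·5.4 = 74.68; x* = 3 + 0.5·74.68/14.84 = 5.5162; y* = 12 + 0.5·74.68/5.4 = 18.9148.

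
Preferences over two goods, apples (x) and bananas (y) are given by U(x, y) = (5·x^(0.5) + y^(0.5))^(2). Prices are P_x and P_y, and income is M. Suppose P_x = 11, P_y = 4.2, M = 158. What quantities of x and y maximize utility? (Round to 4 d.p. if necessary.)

MRS = MU_x/MU_y = 5·(y/x)^(0.5). Set equal to P_x/P_y.
Hence y/x = ((1/5)·P_x/P_y)^(1/(0.5)), i.e. raised to the 2 power.
With the ratio pinned down, the budget gives x* = M/(P_x + P_y·(y/x)) and y* = (y/x)·x*.
Numerically y/x = 0.274376, so x* = 158/(11 + 4.2·0.274376) = 13.0016 and y* = 0.274376·13.0016 = 3.5673.

x* = 13.0016, y* = 3.5673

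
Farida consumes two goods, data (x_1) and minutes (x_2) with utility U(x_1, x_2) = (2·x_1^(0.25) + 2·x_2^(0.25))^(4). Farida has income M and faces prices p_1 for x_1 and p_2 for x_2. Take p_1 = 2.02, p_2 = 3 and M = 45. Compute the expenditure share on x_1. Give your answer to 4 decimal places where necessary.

share on x_1 = 0.5329

Substitute x_2 = (x_2/x_1)·x_1 into the budget: x_1* = M/(p_1 + p_2·(x_2/x_1)).
Numerically x_2/x_1 = 0.590165, so x_1* = 45/(2.02 + 3·0.590165) = 11.8718 and x_2* = 0.590165·11.8718 = 7.0063.
Expenditure on x_1: 2.02·11.8718 = 23.981; share = 0.5329.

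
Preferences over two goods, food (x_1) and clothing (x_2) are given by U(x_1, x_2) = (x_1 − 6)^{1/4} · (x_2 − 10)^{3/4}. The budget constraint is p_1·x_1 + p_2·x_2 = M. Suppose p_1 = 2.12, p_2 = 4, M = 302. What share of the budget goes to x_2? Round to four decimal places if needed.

Let x_1' = x_1−6, x_2' = x_2−10. MRS = (1/3)·x_2'/x_1' = p_1/p_2.
Substituting into the budget: x_1* = 6 + 0.25·(M − 6·p_1 − 10·p_2)/p_1, and x_2* = 10 + 0.75·(…)/p_2.
Discretionary income = 302 − 6·2.12 − 10·4 = 249.28; x_1* = 6 + 0.25·249.28/2.12 = 35.3962; x_2* = 10 + 0.75·249.28/4 = 56.74.
Expenditure on x_2: 4·56.74 = 226.96; share = 0.7515.

share on x_2 = 0.7515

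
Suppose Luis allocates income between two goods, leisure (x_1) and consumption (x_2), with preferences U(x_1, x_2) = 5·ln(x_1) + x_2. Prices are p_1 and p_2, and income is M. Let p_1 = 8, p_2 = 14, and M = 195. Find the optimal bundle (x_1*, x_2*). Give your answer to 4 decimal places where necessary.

x_1* = 8.75, x_2* = 8.9286

Set MRS = p_1/p_2: (5/x_1)/1 = p_1/p_2.
So x_1*(p_1,p_2) = 5·p_2/p_1, independent of income; and x_2* = (M − 5·p_2)/p_2.
At the given prices: x_1* = 5·14/8 = 8.75, and x_2* = 8.9286.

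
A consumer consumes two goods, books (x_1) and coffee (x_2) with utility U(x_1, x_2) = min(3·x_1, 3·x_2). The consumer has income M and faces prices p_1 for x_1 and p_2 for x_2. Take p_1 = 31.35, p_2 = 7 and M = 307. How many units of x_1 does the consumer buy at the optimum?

With perfect complements, no substitution: consume in ratio x_1:x_2 = 3:3.
Budget: p_1·x_1 + p_2·x_1 = M, so (3·p_1 + 3·p_2)·x_1 = 3·M.
Demand: x_1*(p_1,p_2,M) = 3·M/(3·p_1 + 3·p_2), x_2* = 3·M/(3·p_1 + 3·p_2).
Here 3·31.35 + 3·7 = 115.05, giving x_1* = 8.0052.

x_1* = 8.0052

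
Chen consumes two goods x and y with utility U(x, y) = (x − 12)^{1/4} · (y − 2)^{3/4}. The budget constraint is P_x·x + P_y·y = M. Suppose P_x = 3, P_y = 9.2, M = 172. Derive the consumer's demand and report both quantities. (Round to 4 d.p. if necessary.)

x* = 21.8, y* = 11.587

Discretionary income = 172 − 12·3 − 2·9.2 = 117.6; x* = 12 + 0.25·117.6/3 = 21.8; y* = 2 + 0.75·117.6/9.2 = 11.587.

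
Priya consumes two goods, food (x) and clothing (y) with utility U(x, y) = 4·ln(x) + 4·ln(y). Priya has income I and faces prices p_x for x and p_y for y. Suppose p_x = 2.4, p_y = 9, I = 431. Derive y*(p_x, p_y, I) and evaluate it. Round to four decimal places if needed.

The MRS is y/x. Set MRS = p_x/p_y.
Rearranging, p_y·y = p_x·x. Substituting into the budget gives p_x·x·(1 + 1) = I.
Demand: x*(p_x,p_y,I) = 0.5·I/p_x and y* = 0.5·I/p_y.
At p_x=2.4, p_y=9, I=431: y* = 0.5·431/9 = 23.9444.

y* = 23.9444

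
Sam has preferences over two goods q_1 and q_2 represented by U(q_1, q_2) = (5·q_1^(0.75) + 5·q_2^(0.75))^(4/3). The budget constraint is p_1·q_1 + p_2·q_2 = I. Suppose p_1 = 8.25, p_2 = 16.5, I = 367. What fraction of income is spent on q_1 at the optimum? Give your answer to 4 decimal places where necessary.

MU_q_1 ∝ 5·q_1^(-0.25), MU_q_2 ∝ 5·q_2^(-0.25), so MRS = (q_2/q_1)^(0.25) = p_1/p_2.
Solve for the ratio: q_2/q_1 = [p_1/p_2]^(4).
With the ratio pinned down, the budget gives q_1* = I/(p_1 + p_2·(q_2/q_1)) and q_2* = (q_2/q_1)·q_1*.
Numerically q_2/q_1 = 0.0625, so q_1* = 367/(8.25 + 16.5·0.0625) = 39.5421 and q_2* = 0.0625·39.5421 = 2.4714.
Expenditure on q_1: 8.25·39.5421 = 326.2222; share = 0.8889.

share on q_1 = 0.8889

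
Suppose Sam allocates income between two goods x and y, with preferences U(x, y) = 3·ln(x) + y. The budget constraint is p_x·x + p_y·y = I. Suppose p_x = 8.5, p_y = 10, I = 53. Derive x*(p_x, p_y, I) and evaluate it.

So x*(p_x,p_y) = 3·p_y/p_x, independent of income; and y* = (I − 3·p_y)/p_y.
At the given prices: x* = 3·10/8.5 = 3.5294.

x* = 3.5294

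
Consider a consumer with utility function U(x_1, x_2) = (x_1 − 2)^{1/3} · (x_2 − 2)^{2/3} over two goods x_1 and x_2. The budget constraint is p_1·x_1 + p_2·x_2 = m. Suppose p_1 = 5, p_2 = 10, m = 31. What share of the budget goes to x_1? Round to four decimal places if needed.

MRS = (1/2)·(x_2−2)/(x_1−2). Tangency with p_1/p_2 gives x_2−2 = 2·(p_1/p_2)·(x_1−2).
Substituting into the budget: x_1* = 2 + 1/3·(m − 2·p_1 − 2·p_2)/p_1, and x_2* = 2 + 2/3·(…)/p_2.
Discretionary income = 31 − 2·5 − 2·10 = 1; x_1* = 2 + 1/3·1/5 = 2.0667; x_2* = 2 + 2/3·1/10 = 2.0667.
Expenditure on x_1: 5·2.0667 = 10.3333; share = 0.3333.

share on x_1 = 0.3333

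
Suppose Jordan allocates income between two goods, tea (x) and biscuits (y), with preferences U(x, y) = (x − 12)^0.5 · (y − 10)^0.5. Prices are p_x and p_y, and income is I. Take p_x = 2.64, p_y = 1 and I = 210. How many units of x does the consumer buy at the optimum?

MRS = (y−10)/(x−12). Tangency with p_x/p_y gives y−10 = (p_x/p_y)·(x−12).
Substituting into the budget: x* = 12 + 0.5·(I − 12·p_x − 10·p_y)/p_x, and y* = 10 + 0.5·(…)/p_y.
Discretionary income = 210 − 12·2.64 − 10·1 = 168.32; x* = 12 + 0.5·168.32/2.64 = 43.8788.

x* = 43.8788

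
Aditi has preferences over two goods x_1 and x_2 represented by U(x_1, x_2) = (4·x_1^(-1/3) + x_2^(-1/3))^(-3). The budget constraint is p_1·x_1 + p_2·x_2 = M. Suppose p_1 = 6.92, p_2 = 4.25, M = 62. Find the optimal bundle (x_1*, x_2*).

x_1* = 6.8238, x_2* = 3.4775

MRS = MU_x_1/MU_x_2 = 4·(x_2/x_1)^(4/3). Set equal to p_1/p_2.
Solve for the ratio: x_2/x_1 = [(1/4)·p_1/p_2]^(0.75).
Substitute x_2 = (x_2/x_1)·x_1 into the budget: x_1* = M/(p_1 + p_2·(x_2/x_1)).
Numerically x_2/x_1 = 0.509616, so x_1* = 62/(6.92 + 4.25·0.509616) = 6.8238 and x_2* = 0.509616·6.8238 = 3.4775.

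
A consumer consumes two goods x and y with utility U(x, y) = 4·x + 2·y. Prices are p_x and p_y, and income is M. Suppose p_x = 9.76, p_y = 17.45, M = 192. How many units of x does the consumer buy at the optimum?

x* = 19.6721

Perfect substitutes: compare marginal utility per dollar. 4/p_x vs 2/p_y → 0.4098 vs 0.1146.
x gives more utility per dollar, so spend all income on x: x* = M/p_x, y* = 0.
Numerically: x* = 19.6721, y* = 0.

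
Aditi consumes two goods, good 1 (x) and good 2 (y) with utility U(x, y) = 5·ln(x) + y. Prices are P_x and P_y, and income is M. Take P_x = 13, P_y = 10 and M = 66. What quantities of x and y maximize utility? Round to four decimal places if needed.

At the given prices: x* = 5·10/13 = 3.8462, and y* = 1.6.

x* = 3.8462, y* = 1.6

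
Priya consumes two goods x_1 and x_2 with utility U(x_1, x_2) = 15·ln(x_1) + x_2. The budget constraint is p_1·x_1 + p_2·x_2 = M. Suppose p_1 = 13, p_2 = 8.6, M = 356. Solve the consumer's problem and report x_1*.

MU_x_1 = 15/x_1, MU_x_2 = 1. Tangency: 15/x_1 = p_1/p_2.
So x_1*(p_1,p_2) = 15·p_2/p_1, independent of income; and x_2* = (M − 15·p_2)/p_2.
At the given prices: x_1* = 15·8.6/13 = 9.9231.

x_1* = 9.9231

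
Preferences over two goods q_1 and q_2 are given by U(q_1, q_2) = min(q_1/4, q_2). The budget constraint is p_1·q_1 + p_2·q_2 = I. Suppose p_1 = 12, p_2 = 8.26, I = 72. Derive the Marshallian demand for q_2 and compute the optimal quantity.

Leontief preferences: the optimum is at the kink where q_1/4 = q_2/1, i.e. q_2 = (1/4)·q_1.
Budget: p_1·q_1 + p_2·(1/4)·q_1 = I, so (4·p_1 + p_2)·q_1 = 4·I.
Demand: q_1*(p_1,p_2,I) = 4·I/(4·p_1 + p_2), q_2* = I/(4·p_1 + p_2).
Here 4·12 + 8.26 = 56.26, giving q_2* = 1.2798.

q_2* = 1.2798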